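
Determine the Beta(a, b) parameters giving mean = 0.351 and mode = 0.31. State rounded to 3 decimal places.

a = 3.253, b = 6.015

Let s = a+b. Mean gives a = μs = 0.351s; mode gives (a−1)/(s−2) = 0.31.
Substituting: 0.351s − 1 = 0.31(s−2) = 0.31s − 0.62, so 0.041s = 0.38 and s = 9.2683.
Then a = 0.351×9.2683 = 3.253 and b = s−a = 6.015.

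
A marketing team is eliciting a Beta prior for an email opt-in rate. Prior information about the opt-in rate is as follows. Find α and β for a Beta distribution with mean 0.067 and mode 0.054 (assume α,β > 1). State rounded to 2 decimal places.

α = 4.60, β = 64.02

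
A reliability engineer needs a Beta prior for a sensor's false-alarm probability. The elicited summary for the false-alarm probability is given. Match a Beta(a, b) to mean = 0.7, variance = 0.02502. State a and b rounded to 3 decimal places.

a = 5.175, b = 2.218

Write ν = a+b; then a = μν and Var = μ(1−μ)/(ν+1).
ν = μ(1−μ)/Var − 1 = 0.21/0.02502 − 1 = 7.3933.
a = 0.7·7.3933 = 5.175, b = 0.3·7.3933 = 2.218.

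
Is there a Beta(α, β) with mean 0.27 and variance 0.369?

The Beta variance bound is σ² < μ(1−μ).
Here μ(1−μ) = 0.27×0.73 = 0.1971, and 0.369 ≥ 0.1971.

No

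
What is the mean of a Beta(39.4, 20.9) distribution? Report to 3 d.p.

0.653

E[X] = α/(α+β) = 39.4/60.3 = 0.653.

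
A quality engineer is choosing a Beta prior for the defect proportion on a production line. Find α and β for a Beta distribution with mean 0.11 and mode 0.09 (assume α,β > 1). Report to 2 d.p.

α = 4.51, β = 36.49

Let s = α+β. Mean gives α = μs = 0.11s; mode gives (α−1)/(s−2) = 0.09.
Substituting: 0.11s − 1 = 0.09(s−2) = 0.09s − 0.18, so 0.02s = 0.82 and s = 41.0000.
Then α = 0.11×41.0000 = 4.51 and β = s−α = 36.49.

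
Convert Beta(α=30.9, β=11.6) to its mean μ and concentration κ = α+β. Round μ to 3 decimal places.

μ = 0.727, κ = 42.5

κ = α+β = 30.9+11.6 = 42.5; μ = α/κ = 30.9/42.5 = 0.727.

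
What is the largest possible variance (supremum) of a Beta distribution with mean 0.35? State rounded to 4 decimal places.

Var = μ(1−μ)/(α+β+1), which approaches μ(1−μ) as α+β → 0.
So the supremum is μ(1−μ) = 0.35×0.65 = 0.2275.

0.2275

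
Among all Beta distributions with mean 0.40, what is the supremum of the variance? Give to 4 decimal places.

0.2400

For fixed mean μ the Beta variance is μ(1−μ)/(α+β+1), increasing as α+β decreases.
Its least upper bound (not attained) is μ(1−μ) = 0.40·0.60 = 0.2400.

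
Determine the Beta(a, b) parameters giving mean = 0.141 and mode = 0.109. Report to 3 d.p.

a = 3.446, b = 20.992

Let s = a+b. Mean gives a = μs = 0.141s; mode gives (a−1)/(s−2) = 0.109.
Substituting: 0.141s − 1 = 0.109(s−2) = 0.109s − 0.218, so 0.032s = 0.782 and s = 24.4375.
Then a = 0.141×24.4375 = 3.446 and b = s−a = 20.992.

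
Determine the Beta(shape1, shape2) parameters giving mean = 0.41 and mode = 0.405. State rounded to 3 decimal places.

shape1 = 15.580, shape2 = 22.420

Let s = shape1+shape2. Mean gives shape1 = μs = 0.41s; mode gives (shape1−1)/(s−2) = 0.405.
Substituting: 0.41s − 1 = 0.405(s−2) = 0.405s − 0.810, so 0.005s = 0.190 and s = 38.0000.
Then shape1 = 0.41×38.0000 = 15.580 and shape2 = s−shape1 = 22.420.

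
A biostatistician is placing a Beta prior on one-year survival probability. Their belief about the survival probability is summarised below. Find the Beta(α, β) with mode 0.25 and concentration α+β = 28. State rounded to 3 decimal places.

Since the density peak of Beta(α,β) is at (α−1)/(α+β−2),
α = 1 + 0.25(28−2) = 7.500 and β = 28 − 7.500 = 20.500.

α = 7.500, β = 20.500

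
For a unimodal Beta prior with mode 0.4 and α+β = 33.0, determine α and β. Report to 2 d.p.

α = 13.40, β = 19.60

For α,β>1 the mode is (α−1)/(α+β−2), so α = mode·(κ−2)+1 = 0.4×31.0+1 = 13.40.
And β = (1−mode)·(κ−2)+1 = 0.6×31.0+1 = 19.60.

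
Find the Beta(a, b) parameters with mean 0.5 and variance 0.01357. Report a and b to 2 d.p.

Write ν = a+b; then a = μν and Var = μ(1−μ)/(ν+1).
ν = μ(1−μ)/Var − 1 = 0.25/0.01357 − 1 = 17.4230.
a = 0.5·17.4230 = 8.71, b = 0.5·17.4230 = 8.71.

a = 8.71, b = 8.71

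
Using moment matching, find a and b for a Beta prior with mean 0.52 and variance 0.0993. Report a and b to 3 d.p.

a = 0.787, b = 0.727

Let s = a+b. The Beta variance is μ(1−μ)/(s+1).
So s+1 = μ(1−μ)/σ² = (0.52×0.48)/0.0993 = 0.2496/0.0993 = 2.5136, giving s = 1.5136.
Then a = μs = 0.52×1.5136 = 0.787 and b = (1−μ)s = 0.48×1.5136 = 0.727.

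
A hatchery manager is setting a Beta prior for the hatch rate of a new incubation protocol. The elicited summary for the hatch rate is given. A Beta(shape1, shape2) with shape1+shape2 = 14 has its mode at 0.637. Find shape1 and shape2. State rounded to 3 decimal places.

For shape1,shape2>1 the mode is (shape1−1)/(shape1+shape2−2), so shape1 = mode·(κ−2)+1 = 0.637×12+1 = 8.644.
And shape2 = (1−mode)·(κ−2)+1 = 0.363×12+1 = 5.356.

shape1 = 8.644, shape2 = 5.356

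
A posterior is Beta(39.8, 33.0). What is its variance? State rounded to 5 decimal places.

α+β = 72.8 and αβ = 1313.40, so Var = αβ/[(α+β)²(α+β+1)] = 1313.40/391128.192 = 0.00336.

0.00336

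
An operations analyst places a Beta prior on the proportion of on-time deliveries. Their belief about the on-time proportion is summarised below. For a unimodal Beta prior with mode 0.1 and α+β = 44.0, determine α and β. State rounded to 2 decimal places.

α = 5.20, β = 38.80

Since the density peak of Beta(α,β) is at (α−1)/(α+β−2),
α = 1 + 0.1(44.0−2) = 5.20 and β = 44.0 − 5.20 = 38.80.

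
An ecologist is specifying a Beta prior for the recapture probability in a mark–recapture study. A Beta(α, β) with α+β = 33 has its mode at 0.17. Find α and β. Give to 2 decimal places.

α = 6.27, β = 26.73

For α,β>1 the mode is (α−1)/(α+β−2), so α = mode·(κ−2)+1 = 0.17×31+1 = 6.27.
And β = (1−mode)·(κ−2)+1 = 0.83×31+1 = 26.73.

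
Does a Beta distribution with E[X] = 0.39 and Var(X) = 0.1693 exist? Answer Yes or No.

Yes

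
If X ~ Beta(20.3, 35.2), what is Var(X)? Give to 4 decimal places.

0.0041

μ = 20.3/55.5 = 0.365766; Var = μ(1−μ)/(α+β+1) = 0.2319812/56.5 = 0.0041.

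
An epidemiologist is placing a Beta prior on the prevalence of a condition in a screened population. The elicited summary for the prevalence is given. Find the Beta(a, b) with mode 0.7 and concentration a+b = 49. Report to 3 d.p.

a = 33.900, b = 15.100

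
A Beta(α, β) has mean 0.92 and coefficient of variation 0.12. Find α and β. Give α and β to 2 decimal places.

α = 4.64, β = 0.40

Var = (CV·μ)² = (0.12×0.92)² = 0.012188.
α+β = μ(1−μ)/Var − 1 = 0.0736/0.012188 − 1 = 5.0386.
Thus α = 0.92·5.0386 = 4.64 and β = 0.08·5.0386 = 0.40.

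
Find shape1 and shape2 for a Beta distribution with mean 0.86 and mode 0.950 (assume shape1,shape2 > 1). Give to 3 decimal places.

shape1 = 8.600, shape2 = 1.400

Let s = shape1+shape2. Mean gives shape1 = μs = 0.86s; mode gives (shape1−1)/(s−2) = 0.950.
Substituting: 0.86s − 1 = 0.950(s−2) = 0.950s − 1.900, so -0.090s = -0.900 and s = 10.0000.
Then shape1 = 0.86×10.0000 = 8.600 and shape2 = s−shape1 = 1.400.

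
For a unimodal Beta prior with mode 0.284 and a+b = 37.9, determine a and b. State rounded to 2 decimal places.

Mode = (a−1)/(κ−2) with κ = a+b, so a−1 = 0.284·35.9 = 10.20.
a = 11.20; b = κ − a = 26.70.

a = 11.20, b = 26.70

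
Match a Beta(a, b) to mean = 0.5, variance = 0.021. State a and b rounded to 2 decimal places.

a = 5.45, b = 5.45

Let s = a+b. The Beta variance is μ(1−μ)/(s+1).
So s+1 = μ(1−μ)/σ² = (0.5×0.5)/0.021 = 0.25/0.021 = 11.9048, giving s = 10.9048.
Then a = μs = 0.5×10.9048 = 5.45 and b = (1−μ)s = 0.5×10.9048 = 5.45.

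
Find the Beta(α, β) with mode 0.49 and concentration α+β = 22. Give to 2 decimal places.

α = 10.80, β = 11.20

Mode = (α−1)/(κ−2) with κ = α+β, so α−1 = 0.49·20 = 9.80.
α = 10.80; β = κ − α = 11.20.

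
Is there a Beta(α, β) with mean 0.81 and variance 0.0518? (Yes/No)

A Beta with mean μ has variance μ(1−μ)/(α+β+1) < μ(1−μ).
Here μ(1−μ) = 0.81×0.19 = 0.1539, and 0.0518 < 0.1539.

Yes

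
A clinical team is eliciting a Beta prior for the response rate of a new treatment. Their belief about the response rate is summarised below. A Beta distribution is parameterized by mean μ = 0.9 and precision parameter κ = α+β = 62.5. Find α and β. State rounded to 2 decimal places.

Split κ in proportion μ : (1−μ): α = 0.9·62.5 = 56.25, β = 62.5 − 56.25 = 6.25.

α = 56.25, β = 6.25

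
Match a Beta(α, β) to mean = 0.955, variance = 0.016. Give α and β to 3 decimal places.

By moment matching, α+β = μ(1−μ)/σ² − 1 = (0.955·0.045)/0.016 − 1 = 2.6859 − 1 = 1.6859.
Since α/(α+β) = μ, α = 0.955·1.6859 = 1.610 and β = 0.045·1.6859 = 0.076.

α = 1.610, β = 0.076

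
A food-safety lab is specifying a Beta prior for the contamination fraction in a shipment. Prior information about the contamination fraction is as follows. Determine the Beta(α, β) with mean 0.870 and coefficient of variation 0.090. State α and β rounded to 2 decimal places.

σ = CV·μ = 0.090×0.870 = 0.07830, so σ² = 0.006131.
s+1 = μ(1−μ)/σ² = 0.113100/0.006131 = 18.4476, so s = α+β = 17.4476.
α = μs = 15.18, β = (1−μ)s = 2.27.

α = 15.18, β = 2.27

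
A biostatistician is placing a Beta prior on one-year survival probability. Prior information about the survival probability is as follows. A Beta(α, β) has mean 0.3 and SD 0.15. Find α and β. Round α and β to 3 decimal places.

α = 2.500, β = 5.833

σ² = 0.15² = 0.0225.
With s = α+β, Var = μ(1−μ)/(s+1), so s+1 = (0.3×0.7)/0.0225 = 9.3333 and s = 8.3333.
α = μs = 2.500, β = (1−μ)s = 5.833.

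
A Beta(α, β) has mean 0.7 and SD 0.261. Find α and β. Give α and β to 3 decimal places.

Variance = 0.261² = 0.068121. The moment-matching identity α+β = μ(1−μ)/Var − 1 gives
α+β = 0.21/0.068121 − 1 = 2.0827, so α = μ·2.0827 = 1.458 and β = (1−μ)·2.0827 = 0.625.

α = 1.458, β = 0.625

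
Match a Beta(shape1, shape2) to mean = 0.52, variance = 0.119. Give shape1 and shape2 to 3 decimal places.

shape1 = 0.571, shape2 = 0.527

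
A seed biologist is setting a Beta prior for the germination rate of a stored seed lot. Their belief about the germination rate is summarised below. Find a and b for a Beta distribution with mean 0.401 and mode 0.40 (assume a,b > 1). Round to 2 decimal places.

With s = a+b: μ = a/s and mode = (a−1)/(s−2). Eliminating a = μs,
μs − 1 = m(s−2) ⇒ s(μ−m) = 1−2m ⇒ s = 0.20/0.001 = 200.0000.
So a = μs = 80.20, b = (1−μ)s = 119.80.

a = 80.20, b = 119.80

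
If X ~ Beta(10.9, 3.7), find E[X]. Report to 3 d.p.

The Beta mean is α/(α+β) = 10.9/(10.9+3.7) = 0.747.

0.747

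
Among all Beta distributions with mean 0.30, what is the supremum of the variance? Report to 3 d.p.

For fixed mean μ the Beta variance is μ(1−μ)/(α+β+1), increasing as α+β decreases.
Its least upper bound (not attained) is μ(1−μ) = 0.30·0.70 = 0.210.

0.210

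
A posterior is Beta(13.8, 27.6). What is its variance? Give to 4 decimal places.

0.0052

α+β = 41.4 and αβ = 380.88, so Var = αβ/[(α+β)²(α+β+1)] = 380.88/72671.904 = 0.0052.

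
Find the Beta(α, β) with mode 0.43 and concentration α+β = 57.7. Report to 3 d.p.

Since the density peak of Beta(α,β) is at (α−1)/(α+β−2),
α = 1 + 0.43(57.7−2) = 24.951 and β = 57.7 − 24.951 = 32.749.

α = 24.951, β = 32.749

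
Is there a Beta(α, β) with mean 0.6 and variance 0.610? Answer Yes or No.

No

For any Beta, Var(X) < E[X]·(1−E[X]).
Here μ(1−μ) = 0.6×0.4 = 0.24, and 0.610 ≥ 0.24.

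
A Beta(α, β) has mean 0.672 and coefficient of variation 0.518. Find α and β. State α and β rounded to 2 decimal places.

α = 0.55, β = 0.27

σ = CV·μ = 0.518×0.672 = 0.34810, so σ² = 0.121171.
s+1 = μ(1−μ)/σ² = 0.220416/0.121171 = 1.8191, so s = α+β = 0.8191.
α = μs = 0.55, β = (1−μ)s = 0.27.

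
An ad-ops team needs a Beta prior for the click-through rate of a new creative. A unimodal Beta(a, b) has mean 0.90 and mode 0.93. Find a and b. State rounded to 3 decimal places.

a = 25.800, b = 2.867

Let s = a+b. Mean gives a = μs = 0.90s; mode gives (a−1)/(s−2) = 0.93.
Substituting: 0.90s − 1 = 0.93(s−2) = 0.93s − 1.86, so -0.03s = -0.86 and s = 28.6667.
Then a = 0.90×28.6667 = 25.800 and b = s−a = 2.867.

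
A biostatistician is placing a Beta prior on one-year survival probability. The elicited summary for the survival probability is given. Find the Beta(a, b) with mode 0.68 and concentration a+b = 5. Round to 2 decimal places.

Since the density peak of Beta(a,b) is at (a−1)/(a+b−2),
a = 1 + 0.68(5−2) = 3.04 and b = 5 − 3.04 = 1.96.

a = 3.04, b = 1.96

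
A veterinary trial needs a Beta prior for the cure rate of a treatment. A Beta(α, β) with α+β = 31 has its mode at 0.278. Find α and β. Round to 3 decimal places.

α = 9.062, β = 21.938

Mode = (α−1)/(κ−2) with κ = α+β, so α−1 = 0.278·29 = 8.062.
α = 9.062; β = κ − α = 21.938.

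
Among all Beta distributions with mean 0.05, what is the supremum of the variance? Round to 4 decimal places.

For fixed mean μ the Beta variance is μ(1−μ)/(α+β+1), increasing as α+β decreases.
Its least upper bound (not attained) is μ(1−μ) = 0.05·0.95 = 0.0475.

0.0475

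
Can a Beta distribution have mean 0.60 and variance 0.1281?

Yes

The Beta variance bound is σ² < μ(1−μ).
Here μ(1−μ) = 0.60×0.40 = 0.2400, and 0.1281 < 0.2400.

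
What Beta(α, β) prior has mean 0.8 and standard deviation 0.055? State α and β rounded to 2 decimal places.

α = 41.51, β = 10.38

First σ² = 0.003025. Setting α = μn, β = (1−μ)n with n = α+β,
μ(1−μ)/(n+1) = 0.003025 ⇒ n+1 = 0.16/0.003025 = 52.8926 ⇒ n = 51.8926.
Hence α = 0.8×51.8926 = 41.51, β = 0.2×51.8926 = 10.38.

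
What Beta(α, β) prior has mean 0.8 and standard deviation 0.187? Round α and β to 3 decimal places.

First σ² = 0.034969. Setting α = μn, β = (1−μ)n with n = α+β,
μ(1−μ)/(n+1) = 0.034969 ⇒ n+1 = 0.16/0.034969 = 4.5755 ⇒ n = 3.5755.
Hence α = 0.8×3.5755 = 2.860, β = 0.2×3.5755 = 0.715.

α = 2.860, β = 0.715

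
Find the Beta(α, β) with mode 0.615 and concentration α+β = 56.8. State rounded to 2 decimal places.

For α,β>1 the mode is (α−1)/(α+β−2), so α = mode·(κ−2)+1 = 0.615×54.8+1 = 34.70.
And β = (1−mode)·(κ−2)+1 = 0.385×54.8+1 = 22.10.

α = 34.70, β = 22.10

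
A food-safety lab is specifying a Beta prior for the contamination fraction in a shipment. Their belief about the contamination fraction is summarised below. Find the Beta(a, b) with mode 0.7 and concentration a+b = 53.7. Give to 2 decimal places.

a = 37.19, b = 16.51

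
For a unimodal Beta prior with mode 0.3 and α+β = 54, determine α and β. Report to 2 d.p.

Since the density peak of Beta(α,β) is at (α−1)/(α+β−2),
α = 1 + 0.3(54−2) = 16.60 and β = 54 − 16.60 = 37.40.

α = 16.60, β = 37.40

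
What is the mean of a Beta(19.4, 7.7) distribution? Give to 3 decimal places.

0.716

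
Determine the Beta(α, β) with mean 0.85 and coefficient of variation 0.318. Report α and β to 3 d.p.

α = 0.633, β = 0.112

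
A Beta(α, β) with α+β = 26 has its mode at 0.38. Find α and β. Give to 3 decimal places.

α = 10.120, β = 15.880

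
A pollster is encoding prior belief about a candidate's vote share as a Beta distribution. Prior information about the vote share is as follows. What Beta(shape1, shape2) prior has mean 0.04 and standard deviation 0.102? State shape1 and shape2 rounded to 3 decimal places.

shape1 = 0.108, shape2 = 2.583

σ² = 0.102² = 0.010404.
With s = shape1+shape2, Var = μ(1−μ)/(s+1), so s+1 = (0.04×0.96)/0.010404 = 3.6909 and s = 2.6909.
shape1 = μs = 0.108, shape2 = (1−μ)s = 2.583.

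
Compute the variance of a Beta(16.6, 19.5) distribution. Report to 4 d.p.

0.0067

Var = αβ/[(α+β)²(α+β+1)] = (16.6×19.5)/(36.1²×37.1) = 323.70/48349.091 = 0.0067.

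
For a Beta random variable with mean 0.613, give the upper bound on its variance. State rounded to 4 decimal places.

Var = μ(1−μ)/(α+β+1), which approaches μ(1−μ) as α+β → 0.
So the supremum is μ(1−μ) = 0.613×0.387 = 0.2372.

0.2372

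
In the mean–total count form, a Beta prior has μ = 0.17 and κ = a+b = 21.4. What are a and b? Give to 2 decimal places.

a = μκ = 0.17×21.4 = 3.64 and b = (1−μ)κ = 0.83×21.4 = 17.76.

a = 3.64, b = 17.76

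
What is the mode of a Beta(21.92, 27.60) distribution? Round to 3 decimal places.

0.440

With α,β > 1, mode = (α−1)/(α+β−2) = 20.92/47.52 = 0.440.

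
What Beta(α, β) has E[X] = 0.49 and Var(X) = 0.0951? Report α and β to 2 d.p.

α = 0.80, β = 0.83

Write ν = α+β; then α = μν and Var = μ(1−μ)/(ν+1).
ν = μ(1−μ)/Var − 1 = 0.2499/0.0951 − 1 = 1.6278.
α = 0.49·1.6278 = 0.80, β = 0.51·1.6278 = 0.83.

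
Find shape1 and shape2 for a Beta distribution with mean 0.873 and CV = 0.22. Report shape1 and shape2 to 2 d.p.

shape1 = 1.75, shape2 = 0.25

σ = CV·μ = 0.22×0.873 = 0.19206, so σ² = 0.036887.
s+1 = μ(1−μ)/σ² = 0.110871/0.036887 = 3.0057, so s = shape1+shape2 = 2.0057.
shape1 = μs = 1.75, shape2 = (1−μ)s = 0.25.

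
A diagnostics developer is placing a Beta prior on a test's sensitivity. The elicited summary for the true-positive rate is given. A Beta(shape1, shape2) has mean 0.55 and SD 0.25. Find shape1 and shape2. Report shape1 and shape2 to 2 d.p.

shape1 = 1.63, shape2 = 1.33

Variance = 0.25² = 0.0625. The moment-matching identity shape1+shape2 = μ(1−μ)/Var − 1 gives
shape1+shape2 = 0.2475/0.0625 − 1 = 2.9600, so shape1 = μ·2.9600 = 1.63 and shape2 = (1−μ)·2.9600 = 1.33.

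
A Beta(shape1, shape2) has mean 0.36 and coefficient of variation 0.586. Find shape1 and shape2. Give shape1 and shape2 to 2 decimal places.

σ = CV·μ = 0.586×0.36 = 0.21096, so σ² = 0.044504.
s+1 = μ(1−μ)/σ² = 0.2304/0.044504 = 5.1770, so s = shape1+shape2 = 4.1770.
shape1 = μs = 1.50, shape2 = (1−μ)s = 2.67.

shape1 = 1.50, shape2 = 2.67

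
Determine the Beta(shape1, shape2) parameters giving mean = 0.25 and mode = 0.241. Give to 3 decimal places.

With s = shape1+shape2: μ = shape1/s and mode = (shape1−1)/(s−2). Eliminating shape1 = μs,
μs − 1 = m(s−2) ⇒ s(μ−m) = 1−2m ⇒ s = 0.518/0.009 = 57.5556.
So shape1 = μs = 14.389, shape2 = (1−μ)s = 43.167.

shape1 = 14.389, shape2 = 43.167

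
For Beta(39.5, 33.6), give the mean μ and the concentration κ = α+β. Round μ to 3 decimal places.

μ = 0.540, κ = 73.1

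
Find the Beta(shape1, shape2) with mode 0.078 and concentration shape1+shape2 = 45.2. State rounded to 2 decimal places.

shape1 = 4.37, shape2 = 40.83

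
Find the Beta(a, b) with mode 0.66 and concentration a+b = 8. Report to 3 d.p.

a = 4.960, b = 3.040

Mode = (a−1)/(κ−2) with κ = a+b, so a−1 = 0.66·6 = 3.960.
a = 4.960; b = κ − a = 3.040.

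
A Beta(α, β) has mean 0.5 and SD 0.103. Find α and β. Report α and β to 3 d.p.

α = 11.282, β = 11.282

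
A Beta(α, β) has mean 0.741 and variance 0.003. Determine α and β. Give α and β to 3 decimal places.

α = 46.663, β = 16.310

Let s = α+β. The Beta variance is μ(1−μ)/(s+1).
So s+1 = μ(1−μ)/σ² = (0.741×0.259)/0.003 = 0.191919/0.003 = 63.9730, giving s = 62.9730.
Then α = μs = 0.741×62.9730 = 46.663 and β = (1−μ)s = 0.259×62.9730 = 16.310.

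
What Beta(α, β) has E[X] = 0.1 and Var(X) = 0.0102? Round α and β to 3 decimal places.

α = 0.782, β = 7.041

Let s = α+β. The Beta variance is μ(1−μ)/(s+1).
So s+1 = μ(1−μ)/σ² = (0.1×0.9)/0.0102 = 0.09/0.0102 = 8.8235, giving s = 7.8235.
Then α = μs = 0.1×7.8235 = 0.782 and β = (1−μ)s = 0.9×7.8235 = 7.041.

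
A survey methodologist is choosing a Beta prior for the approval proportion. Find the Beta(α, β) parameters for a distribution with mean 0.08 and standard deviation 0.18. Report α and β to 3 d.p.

α = 0.102, β = 1.170

σ² = 0.18² = 0.0324.
With s = α+β, Var = μ(1−μ)/(s+1), so s+1 = (0.08×0.92)/0.0324 = 2.2716 and s = 1.2716.
α = μs = 0.102, β = (1−μ)s = 1.170.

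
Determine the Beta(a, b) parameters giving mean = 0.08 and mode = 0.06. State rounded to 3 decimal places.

With s = a+b: μ = a/s and mode = (a−1)/(s−2). Eliminating a = μs,
μs − 1 = m(s−2) ⇒ s(μ−m) = 1−2m ⇒ s = 0.88/0.02 = 44.0000.
So a = μs = 3.520, b = (1−μ)s = 40.480.

a = 3.520, b = 40.480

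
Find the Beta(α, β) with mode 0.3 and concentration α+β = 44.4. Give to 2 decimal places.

For α,β>1 the mode is (α−1)/(α+β−2), so α = mode·(κ−2)+1 = 0.3×42.4+1 = 13.72.
And β = (1−mode)·(κ−2)+1 = 0.7×42.4+1 = 30.68.

α = 13.72, β = 30.68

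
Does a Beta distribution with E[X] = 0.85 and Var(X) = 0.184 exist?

A Beta with mean μ has variance μ(1−μ)/(α+β+1) < μ(1−μ).
Here μ(1−μ) = 0.85×0.15 = 0.1275, and 0.184 ≥ 0.1275.

No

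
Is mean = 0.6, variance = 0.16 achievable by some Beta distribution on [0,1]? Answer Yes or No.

Yes

For any Beta, Var(X) < E[X]·(1−E[X]).
Here μ(1−μ) = 0.6×0.4 = 0.24, and 0.16 < 0.24.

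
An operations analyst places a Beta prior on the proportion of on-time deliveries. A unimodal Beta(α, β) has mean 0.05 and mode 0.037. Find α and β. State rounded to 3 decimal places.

Let s = α+β. Mean gives α = μs = 0.05s; mode gives (α−1)/(s−2) = 0.037.
Substituting: 0.05s − 1 = 0.037(s−2) = 0.037s − 0.074, so 0.013s = 0.926 and s = 71.2308.
Then α = 0.05×71.2308 = 3.562 and β = s−α = 67.669.

α = 3.562, β = 67.669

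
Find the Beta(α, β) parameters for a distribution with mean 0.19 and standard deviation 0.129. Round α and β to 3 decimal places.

α = 1.567, β = 6.681

σ² = 0.129² = 0.016641.
With s = α+β, Var = μ(1−μ)/(s+1), so s+1 = (0.19×0.81)/0.016641 = 9.2482 and s = 8.2482.
α = μs = 1.567, β = (1−μ)s = 6.681.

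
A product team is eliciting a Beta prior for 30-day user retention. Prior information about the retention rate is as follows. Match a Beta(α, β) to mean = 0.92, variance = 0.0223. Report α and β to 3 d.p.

Write ν = α+β; then α = μν and Var = μ(1−μ)/(ν+1).
ν = μ(1−μ)/Var − 1 = 0.0736/0.0223 − 1 = 2.3004.
α = 0.92·2.3004 = 2.116, β = 0.08·2.3004 = 0.184.

α = 2.116, β = 0.184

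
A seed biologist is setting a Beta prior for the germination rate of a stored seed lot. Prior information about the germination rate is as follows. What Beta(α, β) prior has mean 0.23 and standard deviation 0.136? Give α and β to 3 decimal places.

α = 1.972, β = 6.603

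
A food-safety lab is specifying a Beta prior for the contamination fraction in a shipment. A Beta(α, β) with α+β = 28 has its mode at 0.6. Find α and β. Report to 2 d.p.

For α,β>1 the mode is (α−1)/(α+β−2), so α = mode·(κ−2)+1 = 0.6×26+1 = 16.60.
And β = (1−mode)·(κ−2)+1 = 0.4×26+1 = 11.40.

α = 16.60, β = 11.40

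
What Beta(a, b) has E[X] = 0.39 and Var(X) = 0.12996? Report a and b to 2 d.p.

a = 0.32, b = 0.51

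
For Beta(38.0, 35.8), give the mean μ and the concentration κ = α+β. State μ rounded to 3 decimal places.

μ = 0.515, κ = 73.8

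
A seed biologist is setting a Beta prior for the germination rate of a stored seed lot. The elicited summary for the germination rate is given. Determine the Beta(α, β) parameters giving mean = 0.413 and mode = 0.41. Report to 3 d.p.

α = 24.780, β = 35.220

Let s = α+β. Mean gives α = μs = 0.413s; mode gives (α−1)/(s−2) = 0.41.
Substituting: 0.413s − 1 = 0.41(s−2) = 0.41s − 0.82, so 0.003s = 0.18 and s = 60.0000.
Then α = 0.413×60.0000 = 24.780 and β = s−α = 35.220.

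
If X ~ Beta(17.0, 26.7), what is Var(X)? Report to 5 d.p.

μ = 17.0/43.7 = 0.389016; Var = μ(1−μ)/(α+β+1) = 0.2376826/44.7 = 0.00532.

0.00532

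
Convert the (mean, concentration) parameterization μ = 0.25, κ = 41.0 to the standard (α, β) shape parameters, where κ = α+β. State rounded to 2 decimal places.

α = 10.25, β = 30.75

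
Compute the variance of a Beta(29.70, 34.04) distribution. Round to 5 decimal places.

Var = αβ/[(α+β)²(α+β+1)] = (29.70×34.04)/(63.74²×64.74) = 1010.9880/263024.869224 = 0.00384.

0.00384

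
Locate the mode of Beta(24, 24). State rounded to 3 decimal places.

The density x^(α−1)(1−x)^(β−1) is maximised at (α−1)/(α+β−2) = 23/46 = 0.500.

0.500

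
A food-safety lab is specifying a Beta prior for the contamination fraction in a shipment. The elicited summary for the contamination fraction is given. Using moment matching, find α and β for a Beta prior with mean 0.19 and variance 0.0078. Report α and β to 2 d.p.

α = 3.56, β = 15.17

By moment matching, α+β = μ(1−μ)/σ² − 1 = (0.19·0.81)/0.0078 − 1 = 19.7308 − 1 = 18.7308.
Since α/(α+β) = μ, α = 0.19·18.7308 = 3.56 and β = 0.81·18.7308 = 15.17.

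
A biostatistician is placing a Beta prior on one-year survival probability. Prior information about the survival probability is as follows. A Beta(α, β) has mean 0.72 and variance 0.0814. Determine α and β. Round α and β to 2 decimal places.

α = 1.06, β = 0.41

Let s = α+β. The Beta variance is μ(1−μ)/(s+1).
So s+1 = μ(1−μ)/σ² = (0.72×0.28)/0.0814 = 0.2016/0.0814 = 2.4767, giving s = 1.4767.
Then α = μs = 0.72×1.4767 = 1.06 and β = (1−μ)s = 0.28×1.4767 = 0.41.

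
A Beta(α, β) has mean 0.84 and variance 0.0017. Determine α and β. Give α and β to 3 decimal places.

α = 65.569, β = 12.489

By moment matching, α+β = μ(1−μ)/σ² − 1 = (0.84·0.16)/0.0017 − 1 = 79.0588 − 1 = 78.0588.
Since α/(α+β) = μ, α = 0.84·78.0588 = 65.569 and β = 0.16·78.0588 = 12.489.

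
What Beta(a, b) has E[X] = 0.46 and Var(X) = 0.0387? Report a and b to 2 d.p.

a = 2.49, b = 2.93

Write ν = a+b; then a = μν and Var = μ(1−μ)/(ν+1).
ν = μ(1−μ)/Var − 1 = 0.2484/0.0387 − 1 = 5.4186.
a = 0.46·5.4186 = 2.49, b = 0.54·5.4186 = 2.93.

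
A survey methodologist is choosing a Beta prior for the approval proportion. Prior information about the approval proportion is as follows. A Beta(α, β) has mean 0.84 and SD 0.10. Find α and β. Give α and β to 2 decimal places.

α = 10.45, β = 1.99

Variance = 0.10² = 0.0100. The moment-matching identity α+β = μ(1−μ)/Var − 1 gives
α+β = 0.1344/0.0100 − 1 = 12.4400, so α = μ·12.4400 = 10.45 and β = (1−μ)·12.4400 = 1.99.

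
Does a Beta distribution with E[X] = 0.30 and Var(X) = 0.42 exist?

The Beta variance bound is σ² < μ(1−μ).
Here μ(1−μ) = 0.30×0.70 = 0.2100, and 0.42 ≥ 0.2100.

No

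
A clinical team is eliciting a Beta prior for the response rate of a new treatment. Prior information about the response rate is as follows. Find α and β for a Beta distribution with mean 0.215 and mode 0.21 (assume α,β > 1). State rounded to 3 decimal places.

Let s = α+β. Mean gives α = μs = 0.215s; mode gives (α−1)/(s−2) = 0.21.
Substituting: 0.215s − 1 = 0.21(s−2) = 0.21s − 0.42, so 0.005s = 0.58 and s = 116.0000.
Then α = 0.215×116.0000 = 24.940 and β = s−α = 91.060.

α = 24.940, β = 91.060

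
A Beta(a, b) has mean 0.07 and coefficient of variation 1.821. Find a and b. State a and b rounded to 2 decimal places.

a = 0.21, b = 2.80

Var = (CV·μ)² = (1.821×0.07)² = 0.016249.
a+b = μ(1−μ)/Var − 1 = 0.0651/0.016249 − 1 = 3.0065.
Thus a = 0.07·3.0065 = 0.21 and b = 0.93·3.0065 = 2.80.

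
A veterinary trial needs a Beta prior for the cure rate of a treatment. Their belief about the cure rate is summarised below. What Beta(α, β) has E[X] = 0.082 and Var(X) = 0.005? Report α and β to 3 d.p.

Let s = α+β. The Beta variance is μ(1−μ)/(s+1).
So s+1 = μ(1−μ)/σ² = (0.082×0.918)/0.005 = 0.075276/0.005 = 15.0552, giving s = 14.0552.
Then α = μs = 0.082×14.0552 = 1.153 and β = (1−μ)s = 0.918×14.0552 = 12.903.

α = 1.153, β = 12.903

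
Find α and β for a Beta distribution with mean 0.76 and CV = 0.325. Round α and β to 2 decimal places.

Var = (CV·μ)² = (0.325×0.76)² = 0.061009.
α+β = μ(1−μ)/Var − 1 = 0.1824/0.061009 − 1 = 1.9897.
Thus α = 0.76·1.9897 = 1.51 and β = 0.24·1.9897 = 0.48.

α = 1.51, β = 0.48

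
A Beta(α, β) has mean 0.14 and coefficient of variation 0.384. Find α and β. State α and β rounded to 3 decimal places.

α = 5.692, β = 34.967

Var = (CV·μ)² = (0.384×0.14)² = 0.002890.
α+β = μ(1−μ)/Var − 1 = 0.1204/0.002890 − 1 = 40.6589.
Thus α = 0.14·40.6589 = 5.692 and β = 0.86·40.6589 = 34.967.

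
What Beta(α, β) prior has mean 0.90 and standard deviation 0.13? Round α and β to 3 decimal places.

α = 3.893, β = 0.433

Variance = 0.13² = 0.0169. The moment-matching identity α+β = μ(1−μ)/Var − 1 gives
α+β = 0.0900/0.0169 − 1 = 4.3254, so α = μ·4.3254 = 3.893 and β = (1−μ)·4.3254 = 0.433.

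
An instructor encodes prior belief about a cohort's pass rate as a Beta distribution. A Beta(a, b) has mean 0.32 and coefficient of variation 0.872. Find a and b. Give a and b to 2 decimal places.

a = 0.57, b = 1.22

σ = CV·μ = 0.872×0.32 = 0.27904, so σ² = 0.077863.
s+1 = μ(1−μ)/σ² = 0.2176/0.077863 = 2.7946, so s = a+b = 1.7946.
a = μs = 0.57, b = (1−μ)s = 1.22.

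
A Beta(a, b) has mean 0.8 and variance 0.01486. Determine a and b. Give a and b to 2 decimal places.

a = 7.81, b = 1.95

Write ν = a+b; then a = μν and Var = μ(1−μ)/(ν+1).
ν = μ(1−μ)/Var − 1 = 0.16/0.01486 − 1 = 9.7672.
a = 0.8·9.7672 = 7.81, b = 0.2·9.7672 = 1.95.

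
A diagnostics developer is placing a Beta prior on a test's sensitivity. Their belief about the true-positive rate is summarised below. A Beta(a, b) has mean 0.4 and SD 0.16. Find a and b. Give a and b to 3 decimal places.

a = 3.350, b = 5.025

σ² = 0.16² = 0.0256.
With s = a+b, Var = μ(1−μ)/(s+1), so s+1 = (0.4×0.6)/0.0256 = 9.3750 and s = 8.3750.
a = μs = 3.350, b = (1−μ)s = 5.025.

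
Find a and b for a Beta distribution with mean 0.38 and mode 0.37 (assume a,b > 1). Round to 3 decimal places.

With s = a+b: μ = a/s and mode = (a−1)/(s−2). Eliminating a = μs,
μs − 1 = m(s−2) ⇒ s(μ−m) = 1−2m ⇒ s = 0.26/0.01 = 26.0000.
So a = μs = 9.880, b = (1−μ)s = 16.120.

a = 9.880, b = 16.120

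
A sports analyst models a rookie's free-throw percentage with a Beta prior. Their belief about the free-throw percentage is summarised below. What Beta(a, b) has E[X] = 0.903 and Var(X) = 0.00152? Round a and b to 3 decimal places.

a = 51.133, b = 5.493

Write ν = a+b; then a = μν and Var = μ(1−μ)/(ν+1).
ν = μ(1−μ)/Var − 1 = 0.087591/0.00152 − 1 = 56.6257.
a = 0.903·56.6257 = 51.133, b = 0.097·56.6257 = 5.493.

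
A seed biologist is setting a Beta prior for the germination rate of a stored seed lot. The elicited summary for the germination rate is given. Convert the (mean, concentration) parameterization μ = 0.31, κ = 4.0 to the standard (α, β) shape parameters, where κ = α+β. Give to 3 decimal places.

α = μκ = 0.31×4.0 = 1.240 and β = (1−μ)κ = 0.69×4.0 = 2.760.

α = 1.240, β = 2.760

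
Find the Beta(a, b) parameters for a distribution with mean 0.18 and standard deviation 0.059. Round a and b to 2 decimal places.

Variance = 0.059² = 0.003481. The moment-matching identity a+b = μ(1−μ)/Var − 1 gives
a+b = 0.1476/0.003481 − 1 = 41.4016, so a = μ·41.4016 = 7.45 and b = (1−μ)·41.4016 = 33.95.

a = 7.45, b = 33.95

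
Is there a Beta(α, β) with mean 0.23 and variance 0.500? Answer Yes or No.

A Beta with mean μ has variance μ(1−μ)/(α+β+1) < μ(1−μ).
Here μ(1−μ) = 0.23×0.77 = 0.1771, and 0.500 ≥ 0.1771.

No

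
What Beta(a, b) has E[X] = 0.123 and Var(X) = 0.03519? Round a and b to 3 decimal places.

By moment matching, a+b = μ(1−μ)/σ² − 1 = (0.123·0.877)/0.03519 − 1 = 3.0654 − 1 = 2.0654.
Since a/(a+b) = μ, a = 0.123·2.0654 = 0.254 and b = 0.877·2.0654 = 1.811.

a = 0.254, b = 1.811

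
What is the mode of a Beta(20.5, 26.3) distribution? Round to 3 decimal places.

0.435

With α,β > 1, mode = (α−1)/(α+β−2) = 19.5/44.8 = 0.435.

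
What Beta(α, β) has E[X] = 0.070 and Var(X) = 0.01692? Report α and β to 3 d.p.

Let s = α+β. The Beta variance is μ(1−μ)/(s+1).
So s+1 = μ(1−μ)/σ² = (0.070×0.930)/0.01692 = 0.065100/0.01692 = 3.8475, giving s = 2.8475.
Then α = μs = 0.070×2.8475 = 0.199 and β = (1−μ)s = 0.930×2.8475 = 2.648.

α = 0.199, β = 2.648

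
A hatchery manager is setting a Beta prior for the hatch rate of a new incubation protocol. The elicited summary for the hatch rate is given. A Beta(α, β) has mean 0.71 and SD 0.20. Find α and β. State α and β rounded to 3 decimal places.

First σ² = 0.0400. Setting α = μn, β = (1−μ)n with n = α+β,
μ(1−μ)/(n+1) = 0.0400 ⇒ n+1 = 0.2059/0.0400 = 5.1475 ⇒ n = 4.1475.
Hence α = 0.71×4.1475 = 2.945, β = 0.29×4.1475 = 1.203.

α = 2.945, β = 1.203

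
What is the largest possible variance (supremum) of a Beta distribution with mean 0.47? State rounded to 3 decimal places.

0.249

For fixed mean μ the Beta variance is μ(1−μ)/(α+β+1), increasing as α+β decreases.
Its least upper bound (not attained) is μ(1−μ) = 0.47·0.53 = 0.249.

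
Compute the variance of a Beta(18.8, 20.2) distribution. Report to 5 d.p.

0.00624

μ = 18.8/39.0 = 0.482051; Var = μ(1−μ)/(α+β+1) = 0.2496778/40.0 = 0.00624.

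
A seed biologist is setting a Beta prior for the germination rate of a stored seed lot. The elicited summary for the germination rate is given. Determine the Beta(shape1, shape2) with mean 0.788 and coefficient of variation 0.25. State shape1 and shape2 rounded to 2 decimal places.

σ = CV·μ = 0.25×0.788 = 0.19700, so σ² = 0.038809.
s+1 = μ(1−μ)/σ² = 0.167056/0.038809 = 4.3046, so s = shape1+shape2 = 3.3046.
shape1 = μs = 2.60, shape2 = (1−μ)s = 0.70.

shape1 = 2.60, shape2 = 0.70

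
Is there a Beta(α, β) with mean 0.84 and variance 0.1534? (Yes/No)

No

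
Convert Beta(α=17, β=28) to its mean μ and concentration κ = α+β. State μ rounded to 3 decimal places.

μ = 0.378, κ = 45

κ = α+β = 17+28 = 45; μ = α/κ = 17/45 = 0.378.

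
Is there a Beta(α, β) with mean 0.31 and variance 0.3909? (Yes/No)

No

The Beta variance bound is σ² < μ(1−μ).
Here μ(1−μ) = 0.31×0.69 = 0.2139, and 0.3909 ≥ 0.2139.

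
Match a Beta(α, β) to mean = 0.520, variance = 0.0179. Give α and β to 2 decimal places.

α = 6.73, β = 6.21

Write ν = α+β; then α = μν and Var = μ(1−μ)/(ν+1).
ν = μ(1−μ)/Var − 1 = 0.249600/0.0179 − 1 = 12.9441.
α = 0.520·12.9441 = 6.73, β = 0.480·12.9441 = 6.21.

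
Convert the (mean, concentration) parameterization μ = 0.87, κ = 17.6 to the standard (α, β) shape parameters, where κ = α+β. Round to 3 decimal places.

α = 15.312, β = 2.288

Split κ in proportion μ : (1−μ): α = 0.87·17.6 = 15.312, β = 17.6 − 15.312 = 2.288.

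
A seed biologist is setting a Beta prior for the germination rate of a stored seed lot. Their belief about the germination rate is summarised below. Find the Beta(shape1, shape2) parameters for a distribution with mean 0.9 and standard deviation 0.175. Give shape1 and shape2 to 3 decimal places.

shape1 = 1.745, shape2 = 0.194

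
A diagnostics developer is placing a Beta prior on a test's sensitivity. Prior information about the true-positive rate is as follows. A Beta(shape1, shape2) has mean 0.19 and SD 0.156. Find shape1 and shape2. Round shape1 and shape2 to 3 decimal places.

shape1 = 1.012, shape2 = 4.312

First σ² = 0.024336. Setting shape1 = μn, shape2 = (1−μ)n with n = shape1+shape2,
μ(1−μ)/(n+1) = 0.024336 ⇒ n+1 = 0.1539/0.024336 = 6.3240 ⇒ n = 5.3240.
Hence shape1 = 0.19×5.3240 = 1.012, shape2 = 0.81×5.3240 = 4.312.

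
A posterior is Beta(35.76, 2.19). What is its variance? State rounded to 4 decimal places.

α+β = 37.95 and αβ = 78.3144, so Var = αβ/[(α+β)²(α+β+1)] = 78.3144/56095.887375 = 0.0014.

0.0014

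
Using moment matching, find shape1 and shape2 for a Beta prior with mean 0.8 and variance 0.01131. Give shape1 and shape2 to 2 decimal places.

Write ν = shape1+shape2; then shape1 = μν and Var = μ(1−μ)/(ν+1).
ν = μ(1−μ)/Var − 1 = 0.16/0.01131 − 1 = 13.1468.
shape1 = 0.8·13.1468 = 10.52, shape2 = 0.2·13.1468 = 2.63.

shape1 = 10.52, shape2 = 2.63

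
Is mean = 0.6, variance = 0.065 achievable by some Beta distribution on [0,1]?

The Beta variance bound is σ² < μ(1−μ).
Here μ(1−μ) = 0.6×0.4 = 0.24, and 0.065 < 0.24.

Yes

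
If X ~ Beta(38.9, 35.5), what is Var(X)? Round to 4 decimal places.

0.0033

μ = 38.9/74.4 = 0.522849; Var = μ(1−μ)/(α+β+1) = 0.2494779/75.4 = 0.0033.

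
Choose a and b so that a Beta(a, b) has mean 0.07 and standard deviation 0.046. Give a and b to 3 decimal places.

a = 2.084, b = 27.682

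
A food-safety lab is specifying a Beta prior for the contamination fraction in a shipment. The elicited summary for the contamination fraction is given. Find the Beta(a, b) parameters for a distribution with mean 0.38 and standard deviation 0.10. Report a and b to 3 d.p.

a = 8.573, b = 13.987

σ² = 0.10² = 0.0100.
With s = a+b, Var = μ(1−μ)/(s+1), so s+1 = (0.38×0.62)/0.0100 = 23.5600 and s = 22.5600.
a = μs = 8.573, b = (1−μ)s = 13.987.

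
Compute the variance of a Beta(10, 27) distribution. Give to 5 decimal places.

0.00519

μ = 10/37 = 0.270270; Var = μ(1−μ)/(α+β+1) = 0.1972243/38 = 0.00519.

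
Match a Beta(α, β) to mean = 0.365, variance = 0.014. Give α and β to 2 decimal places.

Write ν = α+β; then α = μν and Var = μ(1−μ)/(ν+1).
ν = μ(1−μ)/Var − 1 = 0.231775/0.014 − 1 = 15.5554.
α = 0.365·15.5554 = 5.68, β = 0.635·15.5554 = 9.88.

α = 5.68, β = 9.88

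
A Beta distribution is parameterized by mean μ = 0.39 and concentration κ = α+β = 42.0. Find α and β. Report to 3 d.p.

α = μκ = 0.39×42.0 = 16.380 and β = (1−μ)κ = 0.61×42.0 = 25.620.

α = 16.380, β = 25.620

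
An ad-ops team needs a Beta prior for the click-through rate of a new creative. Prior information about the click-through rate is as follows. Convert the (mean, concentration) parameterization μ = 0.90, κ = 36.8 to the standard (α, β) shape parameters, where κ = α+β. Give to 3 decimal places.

Split κ in proportion μ : (1−μ): α = 0.90·36.8 = 33.120, β = 36.8 − 33.120 = 3.680.

α = 33.120, β = 3.680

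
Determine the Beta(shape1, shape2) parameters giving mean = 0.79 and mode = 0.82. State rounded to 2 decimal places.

shape1 = 16.85, shape2 = 4.48

With s = shape1+shape2: μ = shape1/s and mode = (shape1−1)/(s−2). Eliminating shape1 = μs,
μs − 1 = m(s−2) ⇒ s(μ−m) = 1−2m ⇒ s = -0.64/-0.03 = 21.3333.
So shape1 = μs = 16.85, shape2 = (1−μ)s = 4.48.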